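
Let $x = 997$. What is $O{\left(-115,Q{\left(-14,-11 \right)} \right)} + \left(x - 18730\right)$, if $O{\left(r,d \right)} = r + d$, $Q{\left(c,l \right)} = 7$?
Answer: $-17841$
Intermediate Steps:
$O{\left(r,d \right)} = d + r$
$O{\left(-115,Q{\left(-14,-11 \right)} \right)} + \left(x - 18730\right) = \left(7 - 115\right) + \left(997 - 18730\right) = -108 - 17733 = -17841$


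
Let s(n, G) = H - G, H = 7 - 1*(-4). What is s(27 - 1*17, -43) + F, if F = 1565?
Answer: 1619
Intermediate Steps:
H = 11 (H = 7 + 4 = 11)
s(n, G) = 11 - G
s(27 - 1*17, -43) + F = (11 - 1*(-43)) + 1565 = (11 + 43) + 1565 = 54 + 1565 = 1619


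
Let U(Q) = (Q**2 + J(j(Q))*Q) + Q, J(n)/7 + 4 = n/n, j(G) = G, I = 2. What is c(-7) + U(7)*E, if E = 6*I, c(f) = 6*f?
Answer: -1134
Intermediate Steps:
J(n) = -21 (J(n) = -28 + 7*(n/n) = -28 + 7*1 = -28 + 7 = -21)
U(Q) = Q**2 - 20*Q (U(Q) = (Q**2 - 21*Q) + Q = Q**2 - 20*Q)
E = 12 (E = 6*2 = 12)
c(-7) + U(7)*E = 6*(-7) + (7*(-20 + 7))*12 = -42 + (7*(-13))*12 = -42 - 91*12 = -42 - 1092 = -1134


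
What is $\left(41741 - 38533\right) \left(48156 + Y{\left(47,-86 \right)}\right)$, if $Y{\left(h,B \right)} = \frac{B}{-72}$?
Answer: $\frac{1390394518}{9} \approx 1.5449 \cdot 10^{8}$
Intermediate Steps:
$Y{\left(h,B \right)} = - \frac{B}{72}$ ($Y{\left(h,B \right)} = B \left(- \frac{1}{72}\right) = - \frac{B}{72}$)
$\left(41741 - 38533\right) \left(48156 + Y{\left(47,-86 \right)}\right) = \left(41741 - 38533\right) \left(48156 - - \frac{43}{36}\right) = 3208 \left(48156 + \frac{43}{36}\right) = 3208 \cdot \frac{1733659}{36} = \frac{1390394518}{9}$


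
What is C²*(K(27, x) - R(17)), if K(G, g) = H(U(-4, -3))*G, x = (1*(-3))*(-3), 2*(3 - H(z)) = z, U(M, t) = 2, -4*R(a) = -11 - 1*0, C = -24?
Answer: 29520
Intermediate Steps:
R(a) = 11/4 (R(a) = -(-11 - 1*0)/4 = -(-11 + 0)/4 = -¼*(-11) = 11/4)
H(z) = 3 - z/2
x = 9 (x = -3*(-3) = 9)
K(G, g) = 2*G (K(G, g) = (3 - ½*2)*G = (3 - 1)*G = 2*G)
C²*(K(27, x) - R(17)) = (-24)²*(2*27 - 1*11/4) = 576*(54 - 11/4) = 576*(205/4) = 29520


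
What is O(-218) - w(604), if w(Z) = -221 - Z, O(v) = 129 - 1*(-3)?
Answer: 957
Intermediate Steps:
O(v) = 132 (O(v) = 129 + 3 = 132)
O(-218) - w(604) = 132 - (-221 - 1*604) = 132 - (-221 - 604) = 132 - 1*(-825) = 132 + 825 = 957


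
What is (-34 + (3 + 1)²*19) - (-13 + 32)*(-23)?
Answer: 707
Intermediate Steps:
(-34 + (3 + 1)²*19) - (-13 + 32)*(-23) = (-34 + 4²*19) - 19*(-23) = (-34 + 16*19) - 1*(-437) = (-34 + 304) + 437 = 270 + 437 = 707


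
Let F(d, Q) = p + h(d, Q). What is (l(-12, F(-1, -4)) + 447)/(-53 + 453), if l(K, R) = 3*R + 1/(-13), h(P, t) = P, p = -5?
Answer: 697/650 ≈ 1.0723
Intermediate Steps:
F(d, Q) = -5 + d
l(K, R) = -1/13 + 3*R (l(K, R) = 3*R - 1/13 = -1/13 + 3*R)
(l(-12, F(-1, -4)) + 447)/(-53 + 453) = ((-1/13 + 3*(-5 - 1)) + 447)/(-53 + 453) = ((-1/13 + 3*(-6)) + 447)/400 = ((-1/13 - 18) + 447)*(1/400) = (-235/13 + 447)*(1/400) = (5576/13)*(1/400) = 697/650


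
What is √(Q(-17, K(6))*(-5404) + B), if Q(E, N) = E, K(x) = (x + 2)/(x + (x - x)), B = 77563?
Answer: √169431 ≈ 411.62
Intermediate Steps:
K(x) = (2 + x)/x (K(x) = (2 + x)/(x + 0) = (2 + x)/x)
√(Q(-17, K(6))*(-5404) + B) = √(-17*(-5404) + 77563) = √(91868 + 77563) = √169431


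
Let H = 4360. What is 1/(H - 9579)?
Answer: -1/5219 ≈ -0.00019161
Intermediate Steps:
1/(H - 9579) = 1/(4360 - 9579) = 1/(-5219) = -1/5219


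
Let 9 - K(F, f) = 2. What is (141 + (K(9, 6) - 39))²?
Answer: 11881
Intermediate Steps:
K(F, f) = 7 (K(F, f) = 9 - 1*2 = 9 - 2 = 7)
(141 + (K(9, 6) - 39))² = (141 + (7 - 39))² = (141 - 32)² = 109² = 11881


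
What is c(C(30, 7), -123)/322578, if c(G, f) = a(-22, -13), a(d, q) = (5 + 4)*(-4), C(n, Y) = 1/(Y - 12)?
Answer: -2/17921 ≈ -0.00011160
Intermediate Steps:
C(n, Y) = 1/(-12 + Y)
a(d, q) = -36 (a(d, q) = 9*(-4) = -36)
c(G, f) = -36
c(C(30, 7), -123)/322578 = -36/322578 = -36*1/322578 = -2/17921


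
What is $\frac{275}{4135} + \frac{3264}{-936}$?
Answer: $- \frac{110327}{32253} \approx -3.4207$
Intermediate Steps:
$\frac{275}{4135} + \frac{3264}{-936} = 275 \cdot \frac{1}{4135} + 3264 \left(- \frac{1}{936}\right) = \frac{55}{827} - \frac{136}{39} = - \frac{110327}{32253}$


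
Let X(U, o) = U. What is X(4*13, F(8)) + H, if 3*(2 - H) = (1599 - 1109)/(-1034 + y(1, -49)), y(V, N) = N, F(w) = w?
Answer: 175936/3249 ≈ 54.151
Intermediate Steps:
H = 6988/3249 (H = 2 - (1599 - 1109)/(3*(-1034 - 49)) = 2 - 490/(3*(-1083)) = 2 - 490*(-1)/(3*1083) = 2 - 1/3*(-490/1083) = 2 + 490/3249 = 6988/3249 ≈ 2.1508)
X(4*13, F(8)) + H = 4*13 + 6988/3249 = 52 + 6988/3249 = 175936/3249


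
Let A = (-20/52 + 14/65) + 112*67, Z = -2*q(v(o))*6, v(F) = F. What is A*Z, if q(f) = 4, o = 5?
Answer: -23411952/65 ≈ -3.6018e+5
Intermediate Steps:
Z = -48 (Z = -2*4*6 = -8*6 = -48)
A = 487749/65 (A = (-20*1/52 + 14*(1/65)) + 7504 = (-5/13 + 14/65) + 7504 = -11/65 + 7504 = 487749/65 ≈ 7503.8)
A*Z = (487749/65)*(-48) = -23411952/65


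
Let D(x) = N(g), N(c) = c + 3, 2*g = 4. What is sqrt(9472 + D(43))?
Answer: 27*sqrt(13) ≈ 97.350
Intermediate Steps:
g = 2 (g = (1/2)*4 = 2)
N(c) = 3 + c
D(x) = 5 (D(x) = 3 + 2 = 5)
sqrt(9472 + D(43)) = sqrt(9472 + 5) = sqrt(9477) = 27*sqrt(13)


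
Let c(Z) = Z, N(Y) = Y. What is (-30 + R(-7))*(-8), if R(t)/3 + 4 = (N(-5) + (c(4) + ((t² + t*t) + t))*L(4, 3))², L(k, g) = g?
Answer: -1881264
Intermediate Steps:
R(t) = -12 + 3*(7 + 3*t + 6*t²)² (R(t) = -12 + 3*(-5 + (4 + ((t² + t*t) + t))*3)² = -12 + 3*(-5 + (4 + ((t² + t²) + t))*3)² = -12 + 3*(-5 + (4 + (2*t² + t))*3)² = -12 + 3*(-5 + (4 + (t + 2*t²))*3)² = -12 + 3*(-5 + (4 + t + 2*t²)*3)² = -12 + 3*(-5 + (12 + 3*t + 6*t²))² = -12 + 3*(7 + 3*t + 6*t²)²)
(-30 + R(-7))*(-8) = (-30 + (-12 + 3*(7 + 3*(-7) + 6*(-7)²)²))*(-8) = (-30 + (-12 + 3*(7 - 21 + 6*49)²))*(-8) = (-30 + (-12 + 3*(7 - 21 + 294)²))*(-8) = (-30 + (-12 + 3*280²))*(-8) = (-30 + (-12 + 3*78400))*(-8) = (-30 + (-12 + 235200))*(-8) = (-30 + 235188)*(-8) = 235158*(-8) = -1881264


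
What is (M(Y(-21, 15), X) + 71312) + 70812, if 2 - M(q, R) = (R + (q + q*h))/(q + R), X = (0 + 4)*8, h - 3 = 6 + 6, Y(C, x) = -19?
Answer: 1847910/13 ≈ 1.4215e+5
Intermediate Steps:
h = 15 (h = 3 + (6 + 6) = 3 + 12 = 15)
X = 32 (X = 4*8 = 32)
M(q, R) = 2 - (R + 16*q)/(R + q) (M(q, R) = 2 - (R + (q + q*15))/(q + R) = 2 - (R + (q + 15*q))/(R + q) = 2 - (R + 16*q)/(R + q))
(M(Y(-21, 15), X) + 71312) + 70812 = ((32 - 14*(-19))/(32 - 19) + 71312) + 70812 = ((32 + 266)/13 + 71312) + 70812 = ((1/13)*298 + 71312) + 70812 = (298/13 + 71312) + 70812 = 927354/13 + 70812 = 1847910/13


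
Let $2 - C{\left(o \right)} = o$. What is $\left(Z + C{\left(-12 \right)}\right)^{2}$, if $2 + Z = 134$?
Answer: $21316$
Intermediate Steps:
$Z = 132$ ($Z = -2 + 134 = 132$)
$C{\left(o \right)} = 2 - o$
$\left(Z + C{\left(-12 \right)}\right)^{2} = \left(132 + \left(2 - -12\right)\right)^{2} = \left(132 + \left(2 + 12\right)\right)^{2} = \left(132 + 14\right)^{2} = 146^{2} = 21316$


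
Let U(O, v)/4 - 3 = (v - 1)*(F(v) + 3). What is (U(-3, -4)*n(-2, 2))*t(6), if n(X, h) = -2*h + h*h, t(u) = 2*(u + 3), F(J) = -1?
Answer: 0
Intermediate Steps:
U(O, v) = 4 + 8*v (U(O, v) = 12 + 4*((v - 1)*(-1 + 3)) = 12 + 4*((-1 + v)*2) = 12 + 4*(-2 + 2*v) = 12 + (-8 + 8*v) = 4 + 8*v)
t(u) = 6 + 2*u (t(u) = 2*(3 + u) = 6 + 2*u)
n(X, h) = h² - 2*h (n(X, h) = -2*h + h² = h² - 2*h)
(U(-3, -4)*n(-2, 2))*t(6) = ((4 + 8*(-4))*(2*(-2 + 2)))*(6 + 2*6) = ((4 - 32)*(2*0))*(6 + 12) = -28*0*18 = 0*18 = 0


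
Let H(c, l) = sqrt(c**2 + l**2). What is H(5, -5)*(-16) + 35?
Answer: 35 - 80*sqrt(2) ≈ -78.137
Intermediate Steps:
H(5, -5)*(-16) + 35 = sqrt(5**2 + (-5)**2)*(-16) + 35 = sqrt(25 + 25)*(-16) + 35 = sqrt(50)*(-16) + 35 = (5*sqrt(2))*(-16) + 35 = -80*sqrt(2) + 35 = 35 - 80*sqrt(2)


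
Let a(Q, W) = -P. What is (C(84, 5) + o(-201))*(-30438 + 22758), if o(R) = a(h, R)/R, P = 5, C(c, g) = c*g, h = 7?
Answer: -216128000/67 ≈ -3.2258e+6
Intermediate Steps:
a(Q, W) = -5 (a(Q, W) = -1*5 = -5)
o(R) = -5/R
(C(84, 5) + o(-201))*(-30438 + 22758) = (84*5 - 5/(-201))*(-30438 + 22758) = (420 - 5*(-1/201))*(-7680) = (420 + 5/201)*(-7680) = (84425/201)*(-7680) = -216128000/67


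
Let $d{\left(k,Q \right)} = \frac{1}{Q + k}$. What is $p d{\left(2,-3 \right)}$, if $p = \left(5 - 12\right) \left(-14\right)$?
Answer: $-98$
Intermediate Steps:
$p = 98$ ($p = \left(-7\right) \left(-14\right) = 98$)
$p d{\left(2,-3 \right)} = \frac{98}{-3 + 2} = \frac{98}{-1} = 98 \left(-1\right) = -98$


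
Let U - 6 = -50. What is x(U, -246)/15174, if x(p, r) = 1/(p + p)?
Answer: -1/1335312 ≈ -7.4889e-7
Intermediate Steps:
U = -44 (U = 6 - 50 = -44)
x(p, r) = 1/(2*p)
x(U, -246)/15174 = ((½)/(-44))/15174 = ((½)*(-1/44))*(1/15174) = -1/88*1/15174 = -1/1335312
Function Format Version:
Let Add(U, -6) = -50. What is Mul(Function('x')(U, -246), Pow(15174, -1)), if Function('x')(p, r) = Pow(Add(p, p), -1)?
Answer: Rational(-1, 1335312) ≈ -7.4889e-7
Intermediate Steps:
U = -44 (U = Add(6, -50) = -44)
Function('x')(p, r) = Mul(Rational(1, 2), Pow(p, -1)) (Function('x')(p, r) = Pow(Mul(2, p), -1) = Mul(Rational(1, 2), Pow(p, -1)))
Mul(Function('x')(U, -246), Pow(15174, -1)) = Mul(Mul(Rational(1, 2), Pow(-44, -1)), Pow(15174, -1)) = Mul(Mul(Rational(1, 2), Rational(-1, 44)), Rational(1, 15174)) = Mul(Rational(-1, 88), Rational(1, 15174)) = Rational(-1, 1335312)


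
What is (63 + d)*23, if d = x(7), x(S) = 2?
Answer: 1495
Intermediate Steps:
d = 2
(63 + d)*23 = (63 + 2)*23 = 65*23 = 1495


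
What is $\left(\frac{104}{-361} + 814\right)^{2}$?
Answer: $\frac{86289062500}{130321} \approx 6.6213 \cdot 10^{5}$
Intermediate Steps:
$\left(\frac{104}{-361} + 814\right)^{2} = \left(104 \left(- \frac{1}{361}\right) + 814\right)^{2} = \left(- \frac{104}{361} + 814\right)^{2} = \left(\frac{293750}{361}\right)^{2} = \frac{86289062500}{130321}$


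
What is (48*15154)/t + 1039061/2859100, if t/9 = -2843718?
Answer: 4085580291997/12195711200700 ≈ 0.33500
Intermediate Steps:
t = -25593462 (t = 9*(-2843718) = -25593462)
(48*15154)/t + 1039061/2859100 = (48*15154)/(-25593462) + 1039061/2859100 = 727392*(-1/25593462) + 1039061*(1/2859100) = -121232/4265577 + 1039061/2859100 = 4085580291997/12195711200700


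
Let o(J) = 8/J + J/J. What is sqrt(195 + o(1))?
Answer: 2*sqrt(51) ≈ 14.283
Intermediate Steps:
o(J) = 1 + 8/J (o(J) = 8/J + 1 = 1 + 8/J)
sqrt(195 + o(1)) = sqrt(195 + (8 + 1)/1) = sqrt(195 + 1*9) = sqrt(195 + 9) = sqrt(204) = 2*sqrt(51)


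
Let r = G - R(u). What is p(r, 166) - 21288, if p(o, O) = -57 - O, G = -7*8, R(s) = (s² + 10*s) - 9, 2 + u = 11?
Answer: -21511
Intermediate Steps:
u = 9 (u = -2 + 11 = 9)
R(s) = -9 + s² + 10*s
G = -56
r = -218 (r = -56 - (-9 + 9² + 10*9) = -56 - (-9 + 81 + 90) = -56 - 1*162 = -56 - 162 = -218)
p(r, 166) - 21288 = (-57 - 1*166) - 21288 = (-57 - 166) - 21288 = -223 - 21288 = -21511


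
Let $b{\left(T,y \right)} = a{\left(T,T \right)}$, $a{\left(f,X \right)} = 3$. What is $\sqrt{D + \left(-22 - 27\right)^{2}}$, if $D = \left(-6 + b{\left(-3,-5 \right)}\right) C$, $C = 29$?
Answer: $\sqrt{2314} \approx 48.104$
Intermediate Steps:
$b{\left(T,y \right)} = 3$
$D = -87$ ($D = \left(-6 + 3\right) 29 = \left(-3\right) 29 = -87$)
$\sqrt{D + \left(-22 - 27\right)^{2}} = \sqrt{-87 + \left(-22 - 27\right)^{2}} = \sqrt{-87 + \left(-49\right)^{2}} = \sqrt{-87 + 2401} = \sqrt{2314}$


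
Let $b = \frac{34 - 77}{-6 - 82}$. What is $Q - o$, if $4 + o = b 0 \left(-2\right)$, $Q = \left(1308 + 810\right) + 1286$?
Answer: $3408$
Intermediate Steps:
$b = \frac{43}{88}$ ($b = - \frac{43}{-88} = \left(-43\right) \left(- \frac{1}{88}\right) = \frac{43}{88} \approx 0.48864$)
$Q = 3404$ ($Q = 2118 + 1286 = 3404$)
$o = -4$ ($o = -4 + \frac{43 \cdot 0 \left(-2\right)}{88} = -4 + \frac{43}{88} \cdot 0 = -4 + 0 = -4$)
$Q - o = 3404 - -4 = 3404 + 4 = 3408$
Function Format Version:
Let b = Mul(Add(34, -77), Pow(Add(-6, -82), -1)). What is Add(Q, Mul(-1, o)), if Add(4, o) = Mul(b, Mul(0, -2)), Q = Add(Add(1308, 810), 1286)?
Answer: 3408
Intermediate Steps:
b = Rational(43, 88) (b = Mul(-43, Pow(-88, -1)) = Mul(-43, Rational(-1, 88)) = Rational(43, 88) ≈ 0.48864)
Q = 3404 (Q = Add(2118, 1286) = 3404)
o = -4 (o = Add(-4, Mul(Rational(43, 88), Mul(0, -2))) = Add(-4, Mul(Rational(43, 88), 0)) = Add(-4, 0) = -4)
Add(Q, Mul(-1, o)) = Add(3404, Mul(-1, -4)) = Add(3404, 4) = 3408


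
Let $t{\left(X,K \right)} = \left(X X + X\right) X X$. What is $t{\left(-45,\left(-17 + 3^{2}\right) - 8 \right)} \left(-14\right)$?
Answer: $-56133000$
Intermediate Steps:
$t{\left(X,K \right)} = X^{2} \left(X + X^{2}\right)$ ($t{\left(X,K \right)} = \left(X^{2} + X\right) X X = \left(X + X^{2}\right) X X = X \left(X + X^{2}\right) X = X^{2} \left(X + X^{2}\right)$)
$t{\left(-45,\left(-17 + 3^{2}\right) - 8 \right)} \left(-14\right) = \left(-45\right)^{3} \left(1 - 45\right) \left(-14\right) = \left(-91125\right) \left(-44\right) \left(-14\right) = 4009500 \left(-14\right) = -56133000$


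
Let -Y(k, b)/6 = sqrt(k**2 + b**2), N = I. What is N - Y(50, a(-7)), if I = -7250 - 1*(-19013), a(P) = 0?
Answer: 12063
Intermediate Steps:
I = 11763 (I = -7250 + 19013 = 11763)
N = 11763
Y(k, b) = -6*sqrt(b**2 + k**2) (Y(k, b) = -6*sqrt(k**2 + b**2) = -6*sqrt(b**2 + k**2))
N - Y(50, a(-7)) = 11763 - (-6)*sqrt(0**2 + 50**2) = 11763 - (-6)*sqrt(0 + 2500) = 11763 - (-6)*sqrt(2500) = 11763 - (-6)*50 = 11763 - 1*(-300) = 11763 + 300 = 12063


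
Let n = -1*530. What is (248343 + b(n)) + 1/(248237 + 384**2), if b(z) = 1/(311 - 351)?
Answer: 3930703072307/15827720 ≈ 2.4834e+5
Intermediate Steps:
n = -530
b(z) = -1/40 (b(z) = 1/(-40) = -1/40)
(248343 + b(n)) + 1/(248237 + 384**2) = (248343 - 1/40) + 1/(248237 + 384**2) = 9933719/40 + 1/(248237 + 147456) = 9933719/40 + 1/395693 = 3930703072307/15827720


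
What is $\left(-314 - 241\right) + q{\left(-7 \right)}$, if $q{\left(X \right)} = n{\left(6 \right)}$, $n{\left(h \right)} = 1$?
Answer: $-554$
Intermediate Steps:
$q{\left(X \right)} = 1$
$\left(-314 - 241\right) + q{\left(-7 \right)} = \left(-314 - 241\right) + 1 = -555 + 1 = -554$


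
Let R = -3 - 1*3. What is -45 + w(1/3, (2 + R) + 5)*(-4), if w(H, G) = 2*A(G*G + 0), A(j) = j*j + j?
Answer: -61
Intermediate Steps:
R = -6 (R = -3 - 3 = -6)
A(j) = j + j² (A(j) = j² + j = j + j²)
w(H, G) = 2*G²*(1 + G²) (w(H, G) = 2*((G*G + 0)*(1 + (G*G + 0))) = 2*((G² + 0)*(1 + (G² + 0))) = 2*(G²*(1 + G²)) = 2*G²*(1 + G²))
-45 + w(1/3, (2 + R) + 5)*(-4) = -45 + (2*((2 - 6) + 5)²*(1 + ((2 - 6) + 5)²))*(-4) = -45 + (2*(-4 + 5)²*(1 + (-4 + 5)²))*(-4) = -45 + (2*1²*(1 + 1²))*(-4) = -45 + (2*1*(1 + 1))*(-4) = -45 + (2*1*2)*(-4) = -45 + 4*(-4) = -45 - 16 = -61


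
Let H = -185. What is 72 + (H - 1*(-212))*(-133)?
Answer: -3519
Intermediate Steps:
72 + (H - 1*(-212))*(-133) = 72 + (-185 - 1*(-212))*(-133) = 72 + (-185 + 212)*(-133) = 72 + 27*(-133) = 72 - 3591 = -3519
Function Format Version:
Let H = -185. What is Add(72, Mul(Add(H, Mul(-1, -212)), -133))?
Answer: -3519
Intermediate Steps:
Add(72, Mul(Add(H, Mul(-1, -212)), -133)) = Add(72, Mul(Add(-185, Mul(-1, -212)), -133)) = Add(72, Mul(Add(-185, 212), -133)) = Add(72, Mul(27, -133)) = Add(72, -3591) = -3519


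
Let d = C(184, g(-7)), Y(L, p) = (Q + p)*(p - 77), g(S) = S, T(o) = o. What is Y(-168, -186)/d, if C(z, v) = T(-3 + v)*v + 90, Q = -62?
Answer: 8153/20 ≈ 407.65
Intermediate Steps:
Y(L, p) = (-77 + p)*(-62 + p) (Y(L, p) = (-62 + p)*(p - 77) = (-62 + p)*(-77 + p) = (-77 + p)*(-62 + p))
C(z, v) = 90 + v*(-3 + v) (C(z, v) = (-3 + v)*v + 90 = v*(-3 + v) + 90 = 90 + v*(-3 + v))
d = 160 (d = 90 - 7*(-3 - 7) = 90 - 7*(-10) = 90 + 70 = 160)
Y(-168, -186)/d = (4774 + (-186)**2 - 139*(-186))/160 = (4774 + 34596 + 25854)*(1/160) = 65224*(1/160) = 8153/20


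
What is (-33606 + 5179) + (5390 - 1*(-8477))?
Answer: -14560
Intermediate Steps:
(-33606 + 5179) + (5390 - 1*(-8477)) = -28427 + (5390 + 8477) = -28427 + 13867 = -14560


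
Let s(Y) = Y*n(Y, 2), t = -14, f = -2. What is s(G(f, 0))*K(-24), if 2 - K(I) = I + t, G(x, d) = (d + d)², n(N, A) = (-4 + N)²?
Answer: 0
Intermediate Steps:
G(x, d) = 4*d² (G(x, d) = (2*d)² = 4*d²)
K(I) = 16 - I (K(I) = 2 - (I - 14) = 2 - (-14 + I) = 2 + (14 - I) = 16 - I)
s(Y) = Y*(-4 + Y)²
s(G(f, 0))*K(-24) = ((4*0²)*(-4 + 4*0²)²)*(16 - 1*(-24)) = ((4*0)*(-4 + 4*0)²)*(16 + 24) = (0*(-4 + 0)²)*40 = (0*(-4)²)*40 = (0*16)*40 = 0*40 = 0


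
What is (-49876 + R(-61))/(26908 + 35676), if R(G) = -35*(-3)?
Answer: -49771/62584 ≈ -0.79527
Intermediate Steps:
R(G) = 105
(-49876 + R(-61))/(26908 + 35676) = (-49876 + 105)/(26908 + 35676) = -49771/62584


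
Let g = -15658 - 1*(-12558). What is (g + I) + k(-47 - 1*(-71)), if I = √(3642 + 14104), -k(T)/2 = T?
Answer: -3148 + √17746 ≈ -3014.8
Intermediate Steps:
k(T) = -2*T
g = -3100 (g = -15658 + 12558 = -3100)
I = √17746 ≈ 133.21
(g + I) + k(-47 - 1*(-71)) = (-3100 + √17746) - 2*(-47 - 1*(-71)) = (-3100 + √17746) - 2*(-47 + 71) = (-3100 + √17746) - 2*24 = (-3100 + √17746) - 48 = -3148 + √17746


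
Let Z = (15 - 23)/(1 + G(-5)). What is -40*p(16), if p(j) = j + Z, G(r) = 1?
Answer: -480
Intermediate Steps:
Z = -4 (Z = (15 - 23)/(1 + 1) = -8/2 = -8*1/2 = -4)
p(j) = -4 + j (p(j) = j - 4 = -4 + j)
-40*p(16) = -40*(-4 + 16) = -40*12 = -480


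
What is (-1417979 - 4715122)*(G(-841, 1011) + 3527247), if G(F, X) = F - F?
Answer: -21632962102947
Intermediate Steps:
G(F, X) = 0
(-1417979 - 4715122)*(G(-841, 1011) + 3527247) = (-1417979 - 4715122)*(0 + 3527247) = -6133101*3527247 = -21632962102947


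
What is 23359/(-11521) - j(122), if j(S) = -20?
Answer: 207061/11521 ≈ 17.972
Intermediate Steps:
23359/(-11521) - j(122) = 23359/(-11521) - 1*(-20) = 23359*(-1/11521) + 20 = -23359/11521 + 20 = 207061/11521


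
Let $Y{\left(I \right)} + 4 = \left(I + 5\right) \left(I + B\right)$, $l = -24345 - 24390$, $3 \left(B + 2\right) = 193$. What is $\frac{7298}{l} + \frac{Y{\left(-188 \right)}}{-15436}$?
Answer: $- \frac{1233215783}{752273460} \approx -1.6393$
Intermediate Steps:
$B = \frac{187}{3}$ ($B = -2 + \frac{1}{3} \cdot 193 = -2 + \frac{193}{3} = \frac{187}{3} \approx 62.333$)
$l = -48735$
$Y{\left(I \right)} = -4 + \left(5 + I\right) \left(\frac{187}{3} + I\right)$ ($Y{\left(I \right)} = -4 + \left(I + 5\right) \left(I + \frac{187}{3}\right) = -4 + \left(5 + I\right) \left(\frac{187}{3} + I\right)$)
$\frac{7298}{l} + \frac{Y{\left(-188 \right)}}{-15436} = \frac{7298}{-48735} + \frac{\frac{923}{3} + \left(-188\right)^{2} + \frac{202}{3} \left(-188\right)}{-15436} = 7298 \left(- \frac{1}{48735}\right) + \left(\frac{923}{3} + 35344 - \frac{37976}{3}\right) \left(- \frac{1}{15436}\right) = - \frac{7298}{48735} + 22993 \left(- \frac{1}{15436}\right) = - \frac{7298}{48735} - \frac{22993}{15436} = - \frac{1233215783}{752273460}$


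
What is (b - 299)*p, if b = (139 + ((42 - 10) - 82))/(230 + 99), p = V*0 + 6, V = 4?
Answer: -589692/329 ≈ -1792.4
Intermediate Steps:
p = 6 (p = 4*0 + 6 = 0 + 6 = 6)
b = 89/329 (b = (139 + (32 - 82))/329 = (139 - 50)*(1/329) = 89*(1/329) = 89/329 ≈ 0.27052)
(b - 299)*p = (89/329 - 299)*6 = -98282/329*6 = -589692/329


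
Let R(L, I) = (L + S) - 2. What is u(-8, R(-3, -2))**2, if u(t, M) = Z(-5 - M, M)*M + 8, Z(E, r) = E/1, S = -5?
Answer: 1764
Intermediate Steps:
Z(E, r) = E (Z(E, r) = E*1 = E)
R(L, I) = -7 + L (R(L, I) = (L - 5) - 2 = (-5 + L) - 2 = -7 + L)
u(t, M) = 8 + M*(-5 - M) (u(t, M) = (-5 - M)*M + 8 = M*(-5 - M) + 8 = 8 + M*(-5 - M))
u(-8, R(-3, -2))**2 = (8 - (-7 - 3)*(5 + (-7 - 3)))**2 = (8 - 1*(-10)*(5 - 10))**2 = (8 - 1*(-10)*(-5))**2 = (8 - 50)**2 = (-42)**2 = 1764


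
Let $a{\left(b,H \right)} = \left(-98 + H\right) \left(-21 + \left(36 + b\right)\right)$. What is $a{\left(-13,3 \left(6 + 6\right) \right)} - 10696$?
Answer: $-10820$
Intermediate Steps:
$a{\left(b,H \right)} = \left(-98 + H\right) \left(15 + b\right)$
$a{\left(-13,3 \left(6 + 6\right) \right)} - 10696 = \left(-1470 - -1274 + 15 \cdot 3 \left(6 + 6\right) + 3 \left(6 + 6\right) \left(-13\right)\right) - 10696 = \left(-1470 + 1274 + 15 \cdot 3 \cdot 12 + 3 \cdot 12 \left(-13\right)\right) - 10696 = \left(-1470 + 1274 + 15 \cdot 36 + 36 \left(-13\right)\right) - 10696 = \left(-1470 + 1274 + 540 - 468\right) - 10696 = -124 - 10696 = -10820$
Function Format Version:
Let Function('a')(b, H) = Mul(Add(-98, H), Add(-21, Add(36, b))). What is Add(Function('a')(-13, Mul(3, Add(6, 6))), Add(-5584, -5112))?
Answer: -10820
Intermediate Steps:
Function('a')(b, H) = Mul(Add(-98, H), Add(15, b))
Add(Function('a')(-13, Mul(3, Add(6, 6))), Add(-5584, -5112)) = Add(Add(-1470, Mul(-98, -13), Mul(15, Mul(3, Add(6, 6))), Mul(Mul(3, Add(6, 6)), -13)), Add(-5584, -5112)) = Add(Add(-1470, 1274, Mul(15, Mul(3, 12)), Mul(Mul(3, 12), -13)), -10696) = Add(Add(-1470, 1274, Mul(15, 36), Mul(36, -13)), -10696) = Add(Add(-1470, 1274, 540, -468), -10696) = Add(-124, -10696) = -10820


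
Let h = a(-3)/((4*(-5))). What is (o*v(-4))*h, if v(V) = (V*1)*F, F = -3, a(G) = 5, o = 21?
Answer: -63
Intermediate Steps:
h = -¼ (h = 5/((4*(-5))) = 5/(-20) = 5*(-1/20) = -¼ ≈ -0.25000)
v(V) = -3*V (v(V) = (V*1)*(-3) = V*(-3) = -3*V)
(o*v(-4))*h = (21*(-3*(-4)))*(-¼) = (21*12)*(-¼) = 252*(-¼) = -63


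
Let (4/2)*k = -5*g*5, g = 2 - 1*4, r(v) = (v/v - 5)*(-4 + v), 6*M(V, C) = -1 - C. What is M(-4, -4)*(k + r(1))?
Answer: 37/2 ≈ 18.500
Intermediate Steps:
M(V, C) = -1/6 - C/6 (M(V, C) = (-1 - C)/6 = -1/6 - C/6)
r(v) = 16 - 4*v (r(v) = (1 - 5)*(-4 + v) = -4*(-4 + v) = 16 - 4*v)
g = -2 (g = 2 - 4 = -2)
k = 25 (k = (-5*(-2)*5)/2 = (10*5)/2 = (1/2)*50 = 25)
M(-4, -4)*(k + r(1)) = (-1/6 - 1/6*(-4))*(25 + (16 - 4*1)) = (-1/6 + 2/3)*(25 + (16 - 4)) = (25 + 12)/2 = (1/2)*37 = 37/2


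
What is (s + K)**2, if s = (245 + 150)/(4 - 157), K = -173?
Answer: 721674496/23409 ≈ 30829.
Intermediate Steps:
s = -395/153 (s = 395/(-153) = 395*(-1/153) = -395/153 ≈ -2.5817)
(s + K)**2 = (-395/153 - 173)**2 = (-26864/153)**2 = 721674496/23409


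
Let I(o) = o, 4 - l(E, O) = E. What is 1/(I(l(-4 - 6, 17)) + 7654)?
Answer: 1/7668 ≈ 0.00013041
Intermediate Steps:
l(E, O) = 4 - E
1/(I(l(-4 - 6, 17)) + 7654) = 1/((4 - (-4 - 6)) + 7654) = 1/((4 - 1*(-10)) + 7654) = 1/((4 + 10) + 7654) = 1/(14 + 7654) = 1/7668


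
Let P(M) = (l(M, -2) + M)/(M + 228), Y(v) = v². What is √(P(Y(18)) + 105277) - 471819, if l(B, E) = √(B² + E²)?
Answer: -471819 + √(2004906366 + 69*√26245)/138 ≈ -4.7149e+5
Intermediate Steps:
P(M) = (M + √(4 + M²))/(228 + M) (P(M) = (√(M² + (-2)²) + M)/(M + 228) = (√(M² + 4) + M)/(228 + M) = (√(4 + M²) + M)/(228 + M) = (M + √(4 + M²))/(228 + M))
√(P(Y(18)) + 105277) - 471819 = √((18² + √(4 + (18²)²))/(228 + 18²) + 105277) - 471819 = √((324 + √(4 + 324²))/(228 + 324) + 105277) - 471819 = √((324 + √(4 + 104976))/552 + 105277) - 471819 = √((324 + √104980)/552 + 105277) - 471819 = √((324 + 2*√26245)/552 + 105277) - 471819 = √((27/46 + √26245/276) + 105277) - 471819 = √(4842769/46 + √26245/276) - 471819 = -471819 + √(4842769/46 + √26245/276)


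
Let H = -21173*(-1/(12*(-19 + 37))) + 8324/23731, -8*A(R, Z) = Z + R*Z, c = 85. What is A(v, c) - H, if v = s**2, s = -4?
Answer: -357529853/1281474 ≈ -279.00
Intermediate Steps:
v = 16 (v = (-4)**2 = 16)
A(R, Z) = -Z/8 - R*Z/8 (A(R, Z) = -(Z + R*Z)/8 = -Z/8 - R*Z/8)
H = 504254447/5125896 (H = -21173/(18*(-12)) + 8324*(1/23731) = -21173/(-216) + 8324/23731 = -21173*(-1/216) + 8324/23731 = 21173/216 + 8324/23731 = 504254447/5125896 ≈ 98.374)
A(v, c) - H = -1/8*85*(1 + 16) - 1*504254447/5125896 = -1/8*85*17 - 504254447/5125896 = -1445/8 - 504254447/5125896 = -357529853/1281474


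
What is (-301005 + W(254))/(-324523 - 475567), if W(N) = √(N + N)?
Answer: 60201/160018 - √127/400045 ≈ 0.37619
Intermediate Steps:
W(N) = √2*√N (W(N) = √(2*N) = √2*√N)
(-301005 + W(254))/(-324523 - 475567) = (-301005 + √2*√254)/(-324523 - 475567) = (-301005 + 2*√127)/(-800090) = (-301005 + 2*√127)*(-1/800090) = 60201/160018 - √127/400045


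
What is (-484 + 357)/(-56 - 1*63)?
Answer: 127/119 ≈ 1.0672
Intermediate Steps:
(-484 + 357)/(-56 - 1*63) = -127/(-56 - 63) = -127/(-119) = -127*(-1/119) = 127/119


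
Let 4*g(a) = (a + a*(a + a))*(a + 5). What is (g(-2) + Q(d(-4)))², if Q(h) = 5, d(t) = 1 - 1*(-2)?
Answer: 361/4 ≈ 90.250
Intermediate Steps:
d(t) = 3 (d(t) = 1 + 2 = 3)
g(a) = (5 + a)*(a + 2*a²)/4 (g(a) = ((a + a*(a + a))*(a + 5))/4 = ((a + a*(2*a))*(5 + a))/4 = ((a + 2*a²)*(5 + a))/4 = ((5 + a)*(a + 2*a²))/4 = (5 + a)*(a + 2*a²)/4)
(g(-2) + Q(d(-4)))² = ((¼)*(-2)*(5 + 2*(-2)² + 11*(-2)) + 5)² = ((¼)*(-2)*(5 + 2*4 - 22) + 5)² = ((¼)*(-2)*(5 + 8 - 22) + 5)² = ((¼)*(-2)*(-9) + 5)² = (9/2 + 5)² = (19/2)² = 361/4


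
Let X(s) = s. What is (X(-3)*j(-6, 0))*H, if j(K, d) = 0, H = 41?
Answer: 0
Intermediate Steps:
(X(-3)*j(-6, 0))*H = -3*0*41 = 0*41 = 0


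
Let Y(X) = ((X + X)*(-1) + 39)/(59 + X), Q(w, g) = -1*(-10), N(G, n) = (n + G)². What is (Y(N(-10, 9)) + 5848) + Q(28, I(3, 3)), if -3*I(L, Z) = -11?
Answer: 351517/60 ≈ 5858.6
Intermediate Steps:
I(L, Z) = 11/3 (I(L, Z) = -⅓*(-11) = 11/3)
N(G, n) = (G + n)²
Q(w, g) = 10
Y(X) = (39 - 2*X)/(59 + X) (Y(X) = ((2*X)*(-1) + 39)/(59 + X) = (-2*X + 39)/(59 + X) = (39 - 2*X)/(59 + X))
(Y(N(-10, 9)) + 5848) + Q(28, I(3, 3)) = ((39 - 2*(-10 + 9)²)/(59 + (-10 + 9)²) + 5848) + 10 = ((39 - 2*(-1)²)/(59 + (-1)²) + 5848) + 10 = ((39 - 2*1)/(59 + 1) + 5848) + 10 = ((39 - 2)/60 + 5848) + 10 = ((1/60)*37 + 5848) + 10 = (37/60 + 5848) + 10 = 350917/60 + 10 = 351517/60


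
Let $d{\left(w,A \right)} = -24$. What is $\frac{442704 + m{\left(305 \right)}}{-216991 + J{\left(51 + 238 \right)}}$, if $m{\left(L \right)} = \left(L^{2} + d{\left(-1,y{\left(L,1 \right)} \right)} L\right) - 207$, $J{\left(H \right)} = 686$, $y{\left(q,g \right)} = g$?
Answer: $- \frac{528202}{216305} \approx -2.4419$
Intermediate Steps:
$m{\left(L \right)} = -207 + L^{2} - 24 L$ ($m{\left(L \right)} = \left(L^{2} - 24 L\right) - 207 = -207 + L^{2} - 24 L$)
$\frac{442704 + m{\left(305 \right)}}{-216991 + J{\left(51 + 238 \right)}} = \frac{442704 - \left(7527 - 93025\right)}{-216991 + 686} = \frac{442704 - -85498}{-216305} = \left(442704 + 85498\right) \left(- \frac{1}{216305}\right) = 528202 \left(- \frac{1}{216305}\right) = - \frac{528202}{216305}$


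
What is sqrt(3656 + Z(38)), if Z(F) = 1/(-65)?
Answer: sqrt(15446535)/65 ≈ 60.465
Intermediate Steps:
Z(F) = -1/65
sqrt(3656 + Z(38)) = sqrt(3656 - 1/65) = sqrt(237639/65) = sqrt(15446535)/65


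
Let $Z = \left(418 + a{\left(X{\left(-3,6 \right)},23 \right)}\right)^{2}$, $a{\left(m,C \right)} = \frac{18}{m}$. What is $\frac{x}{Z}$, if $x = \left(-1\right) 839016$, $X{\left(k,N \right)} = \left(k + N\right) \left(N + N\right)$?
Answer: $- \frac{372896}{77841} \approx -4.7905$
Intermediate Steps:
$X{\left(k,N \right)} = 2 N \left(N + k\right)$ ($X{\left(k,N \right)} = \left(N + k\right) 2 N = 2 N \left(N + k\right)$)
$x = -839016$
$Z = \frac{700569}{4}$ ($Z = \left(418 + \frac{18}{2 \cdot 6 \left(6 - 3\right)}\right)^{2} = \left(418 + \frac{18}{2 \cdot 6 \cdot 3}\right)^{2} = \left(418 + \frac{18}{36}\right)^{2} = \left(418 + 18 \cdot \frac{1}{36}\right)^{2} = \left(418 + \frac{1}{2}\right)^{2} = \left(\frac{837}{2}\right)^{2} = \frac{700569}{4} \approx 1.7514 \cdot 10^{5}$)
$\frac{x}{Z} = - \frac{839016}{\frac{700569}{4}} = \left(-839016\right) \frac{4}{700569} = - \frac{372896}{77841}$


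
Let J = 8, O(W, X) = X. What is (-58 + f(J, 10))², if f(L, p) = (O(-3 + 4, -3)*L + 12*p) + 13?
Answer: 2601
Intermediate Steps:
f(L, p) = 13 - 3*L + 12*p (f(L, p) = (-3*L + 12*p) + 13 = 13 - 3*L + 12*p)
(-58 + f(J, 10))² = (-58 + (13 - 3*8 + 12*10))² = (-58 + (13 - 24 + 120))² = (-58 + 109)² = 51² = 2601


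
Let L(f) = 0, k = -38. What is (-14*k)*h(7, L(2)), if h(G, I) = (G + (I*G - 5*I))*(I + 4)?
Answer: 14896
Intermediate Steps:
h(G, I) = (4 + I)*(G - 5*I + G*I) (h(G, I) = (G + (G*I - 5*I))*(4 + I) = (G + (-5*I + G*I))*(4 + I) = (G - 5*I + G*I)*(4 + I) = (4 + I)*(G - 5*I + G*I))
(-14*k)*h(7, L(2)) = (-14*(-38))*(-20*0 - 5*0² + 4*7 + 7*0² + 5*7*0) = 532*(0 - 5*0 + 28 + 7*0 + 0) = 532*(0 + 0 + 28 + 0 + 0) = 532*28 = 14896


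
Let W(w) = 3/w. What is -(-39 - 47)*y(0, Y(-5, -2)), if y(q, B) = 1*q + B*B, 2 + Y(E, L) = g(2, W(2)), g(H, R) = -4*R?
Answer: 5504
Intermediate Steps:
Y(E, L) = -8 (Y(E, L) = -2 - 12/2 = -2 - 4*3/2 = -2 - 6 = -8)
y(q, B) = q + B²
-(-39 - 47)*y(0, Y(-5, -2)) = -(-39 - 47)*(0 + (-8)²) = -(-86)*(0 + 64) = -(-86)*64 = -1*(-5504) = 5504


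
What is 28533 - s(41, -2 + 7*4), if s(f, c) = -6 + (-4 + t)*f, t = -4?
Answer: 28867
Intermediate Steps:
s(f, c) = -6 - 8*f (s(f, c) = -6 + (-4 - 4)*f = -6 - 8*f)
28533 - s(41, -2 + 7*4) = 28533 - (-6 - 8*41) = 28533 - (-6 - 328) = 28533 - 1*(-334) = 28533 + 334 = 28867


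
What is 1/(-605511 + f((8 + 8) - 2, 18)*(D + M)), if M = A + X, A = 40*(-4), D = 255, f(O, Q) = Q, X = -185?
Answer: -1/607131 ≈ -1.6471e-6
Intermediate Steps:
A = -160
M = -345 (M = -160 - 185 = -345)
1/(-605511 + f((8 + 8) - 2, 18)*(D + M)) = 1/(-605511 + 18*(255 - 345)) = 1/(-605511 + 18*(-90)) = 1/(-605511 - 1620) = 1/(-607131) = -1/607131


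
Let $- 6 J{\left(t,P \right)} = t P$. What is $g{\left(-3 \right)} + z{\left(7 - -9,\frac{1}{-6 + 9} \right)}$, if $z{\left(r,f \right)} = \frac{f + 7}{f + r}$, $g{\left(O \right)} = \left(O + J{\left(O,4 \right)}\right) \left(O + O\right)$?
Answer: $\frac{316}{49} \approx 6.449$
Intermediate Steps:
$J{\left(t,P \right)} = - \frac{P t}{6}$ ($J{\left(t,P \right)} = - \frac{t P}{6} = - \frac{P t}{6}$)
$g{\left(O \right)} = \frac{2 O^{2}}{3}$ ($g{\left(O \right)} = \left(O - \frac{2 O}{3}\right) \left(O + O\right) = \left(O - \frac{2 O}{3}\right) 2 O = \frac{O}{3} \cdot 2 O = \frac{2 O^{2}}{3}$)
$z{\left(r,f \right)} = \frac{7 + f}{f + r}$
$g{\left(-3 \right)} + z{\left(7 - -9,\frac{1}{-6 + 9} \right)} = \frac{2 \left(-3\right)^{2}}{3} + \frac{7 + \frac{1}{-6 + 9}}{\frac{1}{-6 + 9} + \left(7 - -9\right)} = \frac{2}{3} \cdot 9 + \frac{7 + \frac{1}{3}}{\frac{1}{3} + \left(7 + 9\right)} = 6 + \frac{7 + \frac{1}{3}}{\frac{1}{3} + 16} = 6 + \frac{1}{\frac{49}{3}} \cdot \frac{22}{3} = 6 + \frac{3}{49} \cdot \frac{22}{3} = 6 + \frac{22}{49} = \frac{316}{49}$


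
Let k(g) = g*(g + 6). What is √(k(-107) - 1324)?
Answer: √9483 ≈ 97.381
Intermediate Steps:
k(g) = g*(6 + g)
√(k(-107) - 1324) = √(-107*(6 - 107) - 1324) = √(-107*(-101) - 1324) = √(10807 - 1324) = √9483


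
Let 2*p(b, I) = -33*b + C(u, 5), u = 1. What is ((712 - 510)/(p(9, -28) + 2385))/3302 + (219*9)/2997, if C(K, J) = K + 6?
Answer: 269982731/410504640 ≈ 0.65769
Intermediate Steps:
C(K, J) = 6 + K
p(b, I) = 7/2 - 33*b/2 (p(b, I) = (-33*b + (6 + 1))/2 = (-33*b + 7)/2 = (7 - 33*b)/2 = 7/2 - 33*b/2)
((712 - 510)/(p(9, -28) + 2385))/3302 + (219*9)/2997 = ((712 - 510)/((7/2 - 33/2*9) + 2385))/3302 + (219*9)/2997 = (202/((7/2 - 297/2) + 2385))*(1/3302) + 1971*(1/2997) = (202/(-145 + 2385))*(1/3302) + 73/111 = (202/2240)*(1/3302) + 73/111 = (202*(1/2240))*(1/3302) + 73/111 = (101/1120)*(1/3302) + 73/111 = 101/3698240 + 73/111 = 269982731/410504640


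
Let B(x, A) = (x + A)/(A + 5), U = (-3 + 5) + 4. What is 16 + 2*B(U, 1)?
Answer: 55/3 ≈ 18.333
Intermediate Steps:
U = 6 (U = 2 + 4 = 6)
B(x, A) = (A + x)/(5 + A)
16 + 2*B(U, 1) = 16 + 2*((1 + 6)/(5 + 1)) = 16 + 2*(7/6) = 16 + 7/3 = 55/3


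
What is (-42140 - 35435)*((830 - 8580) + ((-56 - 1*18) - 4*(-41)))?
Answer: 594224500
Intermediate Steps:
(-42140 - 35435)*((830 - 8580) + ((-56 - 1*18) - 4*(-41))) = -77575*(-7750 + ((-56 - 18) + 164)) = -77575*(-7750 + (-74 + 164)) = -77575*(-7750 + 90) = -77575*(-7660) = 594224500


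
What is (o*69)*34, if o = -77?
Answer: -180642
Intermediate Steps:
(o*69)*34 = -77*69*34 = -5313*34 = -180642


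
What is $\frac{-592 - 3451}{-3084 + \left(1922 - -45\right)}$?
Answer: $\frac{4043}{1117} \approx 3.6195$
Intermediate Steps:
$\frac{-592 - 3451}{-3084 + \left(1922 - -45\right)} = - \frac{4043}{-3084 + \left(1922 + 45\right)} = - \frac{4043}{-3084 + 1967} = - \frac{4043}{-1117} = \left(-4043\right) \left(- \frac{1}{1117}\right) = \frac{4043}{1117}$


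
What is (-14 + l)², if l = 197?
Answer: 33489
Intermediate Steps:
(-14 + l)² = (-14 + 197)² = 183² = 33489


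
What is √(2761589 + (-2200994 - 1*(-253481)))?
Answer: 2*√203519 ≈ 902.26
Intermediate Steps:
√(2761589 + (-2200994 - 1*(-253481))) = √(2761589 + (-2200994 + 253481)) = √(2761589 - 1947513) = √814076 = 2*√203519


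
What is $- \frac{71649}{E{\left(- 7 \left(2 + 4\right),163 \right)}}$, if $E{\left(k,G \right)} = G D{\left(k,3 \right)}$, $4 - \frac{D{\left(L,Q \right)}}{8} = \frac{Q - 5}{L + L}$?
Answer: $- \frac{1504629}{108884} \approx -13.819$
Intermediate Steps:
$D{\left(L,Q \right)} = 32 - \frac{4 \left(-5 + Q\right)}{L}$ ($D{\left(L,Q \right)} = 32 - 8 \frac{Q - 5}{L + L} = 32 - 8 \frac{-5 + Q}{2 L} = 32 - \frac{4 \left(-5 + Q\right)}{L}$)
$E{\left(k,G \right)} = \frac{4 G \left(2 + 8 k\right)}{k}$ ($E{\left(k,G \right)} = G \frac{4 \left(5 - 3 + 8 k\right)}{k} = G \frac{4 \left(2 + 8 k\right)}{k} = \frac{4 G \left(2 + 8 k\right)}{k}$)
$- \frac{71649}{E{\left(- 7 \left(2 + 4\right),163 \right)}} = - \frac{71649}{32 \cdot 163 + 8 \cdot 163 \frac{1}{\left(-7\right) \left(2 + 4\right)}} = - \frac{71649}{5216 + 8 \cdot 163 \frac{1}{\left(-7\right) 6}} = - \frac{71649}{5216 + 8 \cdot 163 \frac{1}{-42}} = - \frac{71649}{5216 + 8 \cdot 163 \left(- \frac{1}{42}\right)} = - \frac{71649}{5216 - \frac{652}{21}} = - \frac{71649}{\frac{108884}{21}} = \left(-71649\right) \frac{21}{108884} = - \frac{1504629}{108884}$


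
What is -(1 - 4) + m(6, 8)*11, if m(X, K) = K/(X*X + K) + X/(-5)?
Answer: -41/5 ≈ -8.2000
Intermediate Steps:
m(X, K) = -X/5 + K/(K + X²) (m(X, K) = K/(X² + K) + X*(-⅕) = K/(K + X²) - X/5 = -X/5 + K/(K + X²))
-(1 - 4) + m(6, 8)*11 = -(1 - 4) + ((8 - ⅕*6³ - ⅕*8*6)/(8 + 6²))*11 = -1*(-3) + ((8 - ⅕*216 - 48/5)/(8 + 36))*11 = 3 + ((8 - 216/5 - 48/5)/44)*11 = 3 + ((1/44)*(-224/5))*11 = 3 - 56/55*11 = 3 - 56/5 = -41/5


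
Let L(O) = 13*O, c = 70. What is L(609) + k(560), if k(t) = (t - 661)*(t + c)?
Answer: -55713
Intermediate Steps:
k(t) = (-661 + t)*(70 + t) (k(t) = (t - 661)*(t + 70) = (-661 + t)*(70 + t))
L(609) + k(560) = 13*609 + (-46270 + 560² - 591*560) = 7917 + (-46270 + 313600 - 330960) = 7917 - 63630 = -55713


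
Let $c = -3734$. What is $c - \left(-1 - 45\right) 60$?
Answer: $-974$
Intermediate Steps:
$c - \left(-1 - 45\right) 60 = -3734 - \left(-1 - 45\right) 60 = -3734 - \left(-46\right) 60 = -3734 - -2760 = -3734 + 2760 = -974$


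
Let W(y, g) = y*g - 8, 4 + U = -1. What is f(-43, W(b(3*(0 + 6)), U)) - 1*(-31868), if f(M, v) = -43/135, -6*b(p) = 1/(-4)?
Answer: 4302137/135 ≈ 31868.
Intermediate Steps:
b(p) = 1/24 (b(p) = -⅙/(-4) = -⅙*(-¼) = 1/24)
U = -5 (U = -4 - 1 = -5)
W(y, g) = -8 + g*y (W(y, g) = g*y - 8 = -8 + g*y)
f(M, v) = -43/135 (f(M, v) = -43*1/135 = -43/135)
f(-43, W(b(3*(0 + 6)), U)) - 1*(-31868) = -43/135 - 1*(-31868) = -43/135 + 31868 = 4302137/135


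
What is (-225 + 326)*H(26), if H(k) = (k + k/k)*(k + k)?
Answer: 141804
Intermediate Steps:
H(k) = 2*k*(1 + k) (H(k) = (k + 1)*(2*k) = (1 + k)*(2*k) = 2*k*(1 + k))
(-225 + 326)*H(26) = (-225 + 326)*(2*26*(1 + 26)) = 101*(2*26*27) = 101*1404 = 141804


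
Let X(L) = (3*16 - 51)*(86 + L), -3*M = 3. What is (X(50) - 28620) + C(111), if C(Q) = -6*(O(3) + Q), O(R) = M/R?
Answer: -29692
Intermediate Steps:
M = -1 (M = -⅓*3 = -1)
X(L) = -258 - 3*L (X(L) = (48 - 51)*(86 + L) = -3*(86 + L) = -258 - 3*L)
O(R) = -1/R
C(Q) = 2 - 6*Q (C(Q) = -6*(-1/3 + Q) = -6*(-1*⅓ + Q) = -6*(-⅓ + Q) = 2 - 6*Q)
(X(50) - 28620) + C(111) = ((-258 - 3*50) - 28620) + (2 - 6*111) = ((-258 - 150) - 28620) + (2 - 666) = (-408 - 28620) - 664 = -29028 - 664 = -29692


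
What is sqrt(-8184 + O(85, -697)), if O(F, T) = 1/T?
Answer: I*sqrt(3975861553)/697 ≈ 90.465*I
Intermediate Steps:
sqrt(-8184 + O(85, -697)) = sqrt(-8184 + 1/(-697)) = sqrt(-8184 - 1/697) = sqrt(-5704249/697) = I*sqrt(3975861553)/697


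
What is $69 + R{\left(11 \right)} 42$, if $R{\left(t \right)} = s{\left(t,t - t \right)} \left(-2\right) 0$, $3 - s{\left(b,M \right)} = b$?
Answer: $69$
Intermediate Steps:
$s{\left(b,M \right)} = 3 - b$
$R{\left(t \right)} = 0$ ($R{\left(t \right)} = \left(3 - t\right) \left(-2\right) 0 = \left(-6 + 2 t\right) 0 = 0$)
$69 + R{\left(11 \right)} 42 = 69 + 0 \cdot 42 = 69 + 0 = 69$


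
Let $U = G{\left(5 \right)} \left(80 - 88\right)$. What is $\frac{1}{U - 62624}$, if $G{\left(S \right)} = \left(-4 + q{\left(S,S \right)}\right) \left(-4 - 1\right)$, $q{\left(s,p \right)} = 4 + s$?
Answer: $- \frac{1}{62424} \approx -1.6019 \cdot 10^{-5}$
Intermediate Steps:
$G{\left(S \right)} = - 5 S$ ($G{\left(S \right)} = \left(-4 + \left(4 + S\right)\right) \left(-4 - 1\right) = S \left(-5\right) = - 5 S$)
$U = 200$ ($U = \left(-5\right) 5 \left(80 - 88\right) = \left(-25\right) \left(-8\right) = 200$)
$\frac{1}{U - 62624} = \frac{1}{200 - 62624} = \frac{1}{-62424} = - \frac{1}{62424}$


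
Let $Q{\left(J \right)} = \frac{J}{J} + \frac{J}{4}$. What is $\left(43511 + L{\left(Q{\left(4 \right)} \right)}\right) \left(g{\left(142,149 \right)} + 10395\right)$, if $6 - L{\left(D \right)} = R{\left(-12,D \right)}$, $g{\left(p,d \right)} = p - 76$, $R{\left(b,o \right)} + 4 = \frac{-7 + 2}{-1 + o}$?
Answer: $455325486$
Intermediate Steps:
$R{\left(b,o \right)} = -4 - \frac{5}{-1 + o}$ ($R{\left(b,o \right)} = -4 + \frac{-7 + 2}{-1 + o} = -4 - \frac{5}{-1 + o}$)
$Q{\left(J \right)} = 1 + \frac{J}{4}$ ($Q{\left(J \right)} = 1 + J \frac{1}{4} = 1 + \frac{J}{4}$)
$g{\left(p,d \right)} = -76 + p$
$L{\left(D \right)} = 6 - \frac{-1 - 4 D}{-1 + D}$
$\left(43511 + L{\left(Q{\left(4 \right)} \right)}\right) \left(g{\left(142,149 \right)} + 10395\right) = \left(43511 + \frac{5 \left(-1 + 2 \left(1 + \frac{1}{4} \cdot 4\right)\right)}{-1 + \left(1 + \frac{1}{4} \cdot 4\right)}\right) \left(\left(-76 + 142\right) + 10395\right) = \left(43511 + \frac{5 \left(-1 + 2 \left(1 + 1\right)\right)}{-1 + \left(1 + 1\right)}\right) \left(66 + 10395\right) = \left(43511 + \frac{5 \left(-1 + 2 \cdot 2\right)}{-1 + 2}\right) 10461 = \left(43511 + \frac{5 \left(-1 + 4\right)}{1}\right) 10461 = \left(43511 + 5 \cdot 1 \cdot 3\right) 10461 = \left(43511 + 15\right) 10461 = 43526 \cdot 10461 = 455325486$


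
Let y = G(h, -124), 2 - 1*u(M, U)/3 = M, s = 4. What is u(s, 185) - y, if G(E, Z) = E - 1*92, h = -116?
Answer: 202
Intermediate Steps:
u(M, U) = 6 - 3*M
G(E, Z) = -92 + E (G(E, Z) = E - 92 = -92 + E)
y = -208 (y = -92 - 116 = -208)
u(s, 185) - y = (6 - 3*4) - 1*(-208) = (6 - 12) + 208 = -6 + 208 = 202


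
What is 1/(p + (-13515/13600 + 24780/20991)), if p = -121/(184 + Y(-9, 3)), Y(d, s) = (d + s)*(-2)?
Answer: -54856480/23620707 ≈ -2.3224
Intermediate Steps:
Y(d, s) = -2*d - 2*s
p = -121/196 (p = -121/(184 + (-2*(-9) - 2*3)) = -121/(184 + (18 - 6)) = -121/(184 + 12) = -121/196 ≈ -0.61735)
1/(p + (-13515/13600 + 24780/20991)) = 1/(-121/196 + (-13515/13600 + 24780/20991)) = 1/(-121/196 + (-13515*1/13600 + 24780*(1/20991))) = 1/(-121/196 + (-159/160 + 8260/6997)) = 1/(-121/196 + 209077/1119520) = 1/(-23620707/54856480) = -54856480/23620707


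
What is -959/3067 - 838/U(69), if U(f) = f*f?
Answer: -7135945/14601987 ≈ -0.48870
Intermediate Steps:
U(f) = f**2
-959/3067 - 838/U(69) = -959/3067 - 838/(69**2) = -959*1/3067 - 838/4761 = -959/3067 - 838*1/4761 = -959/3067 - 838/4761 = -7135945/14601987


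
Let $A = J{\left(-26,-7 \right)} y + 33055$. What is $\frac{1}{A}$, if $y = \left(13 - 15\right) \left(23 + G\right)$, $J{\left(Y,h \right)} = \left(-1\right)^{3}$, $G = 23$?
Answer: $\frac{1}{33147} \approx 3.0169 \cdot 10^{-5}$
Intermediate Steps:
$J{\left(Y,h \right)} = -1$
$y = -92$ ($y = \left(13 - 15\right) \left(23 + 23\right) = \left(-2\right) 46 = -92$)
$A = 33147$ ($A = \left(-1\right) \left(-92\right) + 33055 = 92 + 33055 = 33147$)
$\frac{1}{A} = \frac{1}{33147}$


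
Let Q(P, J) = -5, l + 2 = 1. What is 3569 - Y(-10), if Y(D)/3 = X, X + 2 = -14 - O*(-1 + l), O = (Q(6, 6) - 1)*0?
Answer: 3617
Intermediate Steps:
l = -1 (l = -2 + 1 = -1)
O = 0 (O = (-5 - 1)*0 = -6*0 = 0)
X = -16 (X = -2 + (-14 - 0*(-1 - 1)) = -2 + (-14 - 0*(-2)) = -2 + (-14 - 1*0) = -2 + (-14 + 0) = -2 - 14 = -16)
Y(D) = -48 (Y(D) = 3*(-16) = -48)
3569 - Y(-10) = 3569 - 1*(-48) = 3569 + 48 = 3617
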